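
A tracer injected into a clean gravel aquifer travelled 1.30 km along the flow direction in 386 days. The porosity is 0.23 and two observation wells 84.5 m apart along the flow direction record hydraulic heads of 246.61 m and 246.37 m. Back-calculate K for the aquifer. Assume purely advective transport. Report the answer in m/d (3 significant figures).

273 m/d

Hydraulic gradient i = (246.61 − 246.37) / 84.5 = 0.24 / 84.5 = 0.002840
L = 1.30 km = 1300 m
v = L / t = 1300 / 386 = 3.368 m/d
K = v · n / i = 3.368 × 0.23 / 0.002840 = 273 m/d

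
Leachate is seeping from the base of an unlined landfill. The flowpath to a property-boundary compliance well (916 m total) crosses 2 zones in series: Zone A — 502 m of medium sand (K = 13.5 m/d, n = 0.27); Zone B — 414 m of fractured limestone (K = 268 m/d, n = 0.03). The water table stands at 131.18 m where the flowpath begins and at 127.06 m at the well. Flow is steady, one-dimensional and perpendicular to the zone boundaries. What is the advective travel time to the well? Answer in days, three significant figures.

Total head drop ΔH = 131.18 − 127.06 = 4.12 m
Continuity: the same q passes through each zone, so ΔH = q·Σ(L_j/K_j) — the zones act as resistances in series.
Σ(L/K) = 502/13.5 + 414/268 = 37.19 + 1.545 = 38.73 d
q = ΔH / Σ(L/K) = 4.12 / 38.73 = 0.1064 m/d (same in every zone)
Zone A: v = q/n = 0.1064/0.27 = 0.3940 m/d → t_A = 502/0.3940 = 1274 d
Zone B: v = q/n = 0.1064/0.03 = 3.546 m/d → t_B = 414/3.546 = 116.8 d
Total t = 1274 + 116.8 = 1391 d

1390 days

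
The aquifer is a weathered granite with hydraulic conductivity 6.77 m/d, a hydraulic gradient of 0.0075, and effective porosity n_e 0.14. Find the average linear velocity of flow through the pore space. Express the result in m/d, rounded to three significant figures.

Specific discharge q = 6.77 × 0.0075 = 0.05077 m/d
Average linear velocity = 0.05077 / 0.14 = 0.3627 m/d

0.363 m/d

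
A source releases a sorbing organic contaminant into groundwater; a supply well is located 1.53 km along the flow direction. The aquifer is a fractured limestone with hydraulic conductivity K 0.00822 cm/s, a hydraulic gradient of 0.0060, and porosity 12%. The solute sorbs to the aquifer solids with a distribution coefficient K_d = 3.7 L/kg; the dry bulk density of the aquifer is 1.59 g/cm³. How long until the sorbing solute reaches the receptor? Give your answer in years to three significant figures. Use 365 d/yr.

K = 0.00822 cm/s × 864 = 7.102 m/d
Specific discharge q = 7.102 × 0.0060 = 0.04261 m/d
v_s = q/n_e = 0.04261/0.12 = 0.3551 m/d
Retardation R = 1 + ρ_b·K_d/n = 1 + 1.59×3.7/0.12 = 50.03
Contaminant velocity v_c = v/R = 0.3551/50.03 = 0.007099 m/d
L = 1.53 km = 1530 m
t = L/v_c = 1530/0.007099 = 215500 d
   = 215500/365 = 591 yr

591 years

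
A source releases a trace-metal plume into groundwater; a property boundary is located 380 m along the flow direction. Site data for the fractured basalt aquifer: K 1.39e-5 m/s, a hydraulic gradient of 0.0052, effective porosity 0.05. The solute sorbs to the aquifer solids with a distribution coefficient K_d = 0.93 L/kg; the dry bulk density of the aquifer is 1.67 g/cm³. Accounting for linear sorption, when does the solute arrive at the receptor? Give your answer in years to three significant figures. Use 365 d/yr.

267 years

K = 1.39e-5 m/s × 86400 s/d = 1.201 m/d
q = Ki = 1.201 × 0.0052 = 0.006245 m/d
Average linear velocity = 0.006245 / 0.05 = 0.1249 m/d
Retardation R = 1 + ρ_b·K_d/n = 1 + 1.67×0.93/0.05 = 32.06
Contaminant velocity v_c = v/R = 0.1249/32.06 = 0.003896 m/d
t = L/v_c = 380/0.003896 = 97550 d
   = 97550/365 = 267 yr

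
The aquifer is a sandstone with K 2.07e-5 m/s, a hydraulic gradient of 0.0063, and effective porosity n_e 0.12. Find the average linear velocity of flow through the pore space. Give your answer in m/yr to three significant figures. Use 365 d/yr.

34.3 m/yr

K = 2.07e-5 m/s × 86400 s/d = 1.788 m/d
q = Ki = 1.788 × 0.0063 = 0.01127 m/d
v = Ki/n = 1.788·0.0063/0.12 = 0.09390 m/d
   = 0.09390 × 365 = 34.3 m/yr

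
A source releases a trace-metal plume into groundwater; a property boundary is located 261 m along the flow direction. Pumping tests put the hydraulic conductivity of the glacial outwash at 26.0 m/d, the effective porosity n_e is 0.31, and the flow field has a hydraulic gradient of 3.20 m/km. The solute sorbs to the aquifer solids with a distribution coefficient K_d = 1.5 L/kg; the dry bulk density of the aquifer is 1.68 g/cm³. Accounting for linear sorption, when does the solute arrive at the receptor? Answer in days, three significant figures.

Specific discharge q = 26.0 × 0.0032 = 0.08320 m/d
Seepage velocity v = q / n = 0.08320 / 0.31 = 0.2684 m/d
Retardation R = 1 + ρ_b·K_d/n = 1 + 1.68×1.5/0.31 = 9.129
Contaminant velocity v_c = v/R = 0.2684/9.129 = 0.02940 m/d
t = L/v_c = 261/0.02940 = 8878 d

8880 days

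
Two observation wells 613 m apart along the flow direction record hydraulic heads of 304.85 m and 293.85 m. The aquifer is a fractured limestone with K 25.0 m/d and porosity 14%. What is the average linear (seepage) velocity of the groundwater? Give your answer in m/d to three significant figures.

Hydraulic gradient i = (304.85 − 293.85) / 613 = 11.00 / 613 = 0.01794
Specific discharge q = 25.0 × 0.01794 = 0.4486 m/d
Average linear velocity = 0.4486 / 0.14 = 3.204 m/d

3.20 m/d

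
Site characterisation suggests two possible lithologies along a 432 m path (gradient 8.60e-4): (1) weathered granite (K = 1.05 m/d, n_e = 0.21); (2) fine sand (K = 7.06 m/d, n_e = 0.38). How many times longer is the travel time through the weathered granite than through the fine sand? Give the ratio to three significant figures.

3.72

Unit 1 (weathered granite): v = 1.05×8.6e-4/0.21 = 0.004300 m/d, t = 432/0.004300 = 100500 d
Unit 2 (fine sand): v = 7.06×8.6e-4/0.38 = 0.01598 m/d, t = 432/0.01598 = 27040 d
t(weathered granite) / t(fine sand) = 100500/27040 = 3.72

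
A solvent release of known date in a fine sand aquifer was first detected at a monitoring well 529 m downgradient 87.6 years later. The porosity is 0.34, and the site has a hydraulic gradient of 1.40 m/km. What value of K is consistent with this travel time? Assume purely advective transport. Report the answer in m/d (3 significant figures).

t = 87.6 years = 31970 d
v = L / t = 529 / 31970 = 0.01654 m/d
K = v · n / i = 0.01654 × 0.34 / 0.0014 = 4.02 m/d

4.02 m/d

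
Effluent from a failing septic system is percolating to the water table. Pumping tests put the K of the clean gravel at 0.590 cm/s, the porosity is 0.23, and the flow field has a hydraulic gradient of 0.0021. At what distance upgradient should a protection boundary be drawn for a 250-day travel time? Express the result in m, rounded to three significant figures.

K = 0.590 cm/s × 864 = 509.8 m/d
Specific discharge q = 509.8 × 0.0021 = 1.070 m/d
Average linear velocity = 1.070 / 0.23 = 4.654 m/d
L = v × T = 4.654 × 250 = 1164 m

1160 m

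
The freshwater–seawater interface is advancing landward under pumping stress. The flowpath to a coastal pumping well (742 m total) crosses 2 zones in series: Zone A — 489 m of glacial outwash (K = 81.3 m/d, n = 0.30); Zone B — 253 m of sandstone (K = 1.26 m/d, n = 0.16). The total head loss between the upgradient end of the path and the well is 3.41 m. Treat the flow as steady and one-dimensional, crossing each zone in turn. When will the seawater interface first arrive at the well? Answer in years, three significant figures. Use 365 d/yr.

Continuity: the same q passes through each zone, so ΔH = q·Σ(L_j/K_j) — the zones act as resistances in series.
Σ(L/K) = 489/81.3 + 253/1.26 = 6.015 + 200.8 = 206.8 d
q = ΔH / Σ(L/K) = 3.41 / 206.8 = 0.01649 m/d (same in every zone)
Zone A: v = q/n = 0.01649/0.30 = 0.05496 m/d → t_A = 489/0.05496 = 8897 d
Zone B: v = q/n = 0.01649/0.16 = 0.1031 m/d → t_B = 253/0.1031 = 2455 d
Total t = 8897 + 2455 = 11350 d
   = 11350 / 365 = 31.1 yr

31.1 years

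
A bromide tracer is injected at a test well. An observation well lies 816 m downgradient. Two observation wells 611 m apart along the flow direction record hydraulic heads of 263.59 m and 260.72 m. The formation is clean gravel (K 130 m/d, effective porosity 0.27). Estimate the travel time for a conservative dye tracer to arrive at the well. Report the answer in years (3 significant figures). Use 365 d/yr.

0.989 years

Hydraulic gradient i = (263.59 − 260.72) / 611 = 2.87 / 611 = 0.004697
q = Ki = 130 × 0.004697 = 0.6106 m/d
Average linear velocity = 0.6106 / 0.27 = 2.262 m/d
t = L / v = 816 / 2.262 = 360.8 d
   = 360.8 / 365 = 0.989 yr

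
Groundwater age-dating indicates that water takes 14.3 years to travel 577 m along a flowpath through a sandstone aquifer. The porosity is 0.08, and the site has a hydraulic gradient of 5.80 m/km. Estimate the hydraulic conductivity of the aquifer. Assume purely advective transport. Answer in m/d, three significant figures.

1.52 m/d

t = 14.3 years = 5220 d
v = L / t = 577 / 5220 = 0.1105 m/d
K = v · n / i = 0.1105 × 0.08 / 0.0058 = 1.52 m/d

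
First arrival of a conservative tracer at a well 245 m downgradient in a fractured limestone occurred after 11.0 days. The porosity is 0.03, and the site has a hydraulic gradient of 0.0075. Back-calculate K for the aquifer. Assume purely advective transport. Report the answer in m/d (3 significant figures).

v = L / t = 245 / 11.0 = 22.27 m/d
K = v · n / i = 22.27 × 0.03 / 0.0075 = 89.1 m/d

89.1 m/d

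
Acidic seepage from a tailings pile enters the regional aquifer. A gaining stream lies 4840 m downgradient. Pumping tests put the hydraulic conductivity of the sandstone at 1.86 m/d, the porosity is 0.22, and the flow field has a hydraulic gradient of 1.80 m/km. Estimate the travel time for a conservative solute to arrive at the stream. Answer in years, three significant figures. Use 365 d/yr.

Darcy flux q = K·i = 1.86 × 0.0018 = 0.003348 m/d
Seepage velocity v = q / n = 0.003348 / 0.22 = 0.01522 m/d
t = L / v = 4840 / 0.01522 = 318000 d
   = 318000 / 365 = 871 yr

871 years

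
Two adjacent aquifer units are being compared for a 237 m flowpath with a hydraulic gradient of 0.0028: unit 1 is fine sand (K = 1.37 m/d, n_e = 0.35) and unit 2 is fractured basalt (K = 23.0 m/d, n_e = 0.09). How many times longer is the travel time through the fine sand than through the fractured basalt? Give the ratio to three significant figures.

Unit 1 (fine sand): v = 1.37×0.0028/0.35 = 0.01096 m/d, t = 237/0.01096 = 21620 d
Unit 2 (fractured basalt): v = 23.0×0.0028/0.09 = 0.7156 m/d, t = 237/0.7156 = 331.2 d
t(fine sand) / t(fractured basalt) = 21620/331.2 = 65.3

65.3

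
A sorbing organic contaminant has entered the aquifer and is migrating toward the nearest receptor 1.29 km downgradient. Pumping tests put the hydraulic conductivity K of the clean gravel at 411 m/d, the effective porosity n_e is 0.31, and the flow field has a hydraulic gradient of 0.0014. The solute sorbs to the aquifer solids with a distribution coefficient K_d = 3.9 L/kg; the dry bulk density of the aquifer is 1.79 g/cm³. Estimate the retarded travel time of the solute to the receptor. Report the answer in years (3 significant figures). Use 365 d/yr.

44.8 years

q = Ki = 411 × 0.0014 = 0.5754 m/d
Average linear velocity = 0.5754 / 0.31 = 1.856 m/d
Retardation R = 1 + ρ_b·K_d/n = 1 + 1.79×3.9/0.31 = 23.52
Contaminant velocity v_c = v/R = 1.856/23.52 = 0.07892 m/d
L = 1.29 km = 1290 m
t = L/v_c = 1290/0.07892 = 16350 d
   = 16350/365 = 44.8 yr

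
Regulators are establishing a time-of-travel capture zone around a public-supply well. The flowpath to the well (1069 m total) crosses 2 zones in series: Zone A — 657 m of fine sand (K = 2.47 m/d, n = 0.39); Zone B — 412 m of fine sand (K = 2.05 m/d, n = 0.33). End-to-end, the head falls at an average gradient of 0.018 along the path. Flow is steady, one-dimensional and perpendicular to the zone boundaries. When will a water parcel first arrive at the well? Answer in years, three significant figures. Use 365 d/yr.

Continuity: the same q passes through each zone, so ΔH = q·Σ(L_j/K_j) — the zones act as resistances in series.
Σ(L/K) = 657/2.47 + 412/2.05 = 266.0 + 201.0 = 467.0 d
K_eq = L_total / Σ(L/K) = 1069 / 467.0 = 2.289 m/d
q = K_eq · i = 2.289 × 0.018 = 0.04121 m/d (same in every zone)
Zone A: v = q/n = 0.04121/0.39 = 0.1057 m/d → t_A = 657/0.1057 = 6218 d
Zone B: v = q/n = 0.04121/0.33 = 0.1249 m/d → t_B = 412/0.1249 = 3299 d
Total t = 6218 + 3299 = 9518 d
   = 9518 / 365 = 26.1 yr

26.1 years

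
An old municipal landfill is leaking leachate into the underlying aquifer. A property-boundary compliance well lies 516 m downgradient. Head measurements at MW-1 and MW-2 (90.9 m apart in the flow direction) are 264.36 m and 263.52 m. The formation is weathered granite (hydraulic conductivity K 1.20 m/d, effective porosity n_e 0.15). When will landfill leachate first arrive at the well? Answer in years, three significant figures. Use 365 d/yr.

Hydraulic gradient i = (264.36 − 263.52) / 90.9 = 0.84 / 90.9 = 0.009241
q = Ki = 1.20 × 0.009241 = 0.01109 m/d
v = Ki/n = 1.20·0.009241/0.15 = 0.07393 m/d
t = L / v = 516 / 0.07393 = 6980 d
   = 6980 / 365 = 19.1 yr

19.1 years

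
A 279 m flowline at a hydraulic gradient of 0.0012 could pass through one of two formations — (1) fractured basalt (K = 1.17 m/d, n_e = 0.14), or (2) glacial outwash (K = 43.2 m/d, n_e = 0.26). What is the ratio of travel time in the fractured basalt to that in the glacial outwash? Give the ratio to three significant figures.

19.9

Unit 1 (fractured basalt): v = 1.17×0.0012/0.14 = 0.01003 m/d, t = 279/0.01003 = 27820 d
Unit 2 (glacial outwash): v = 43.2×0.0012/0.26 = 0.1994 m/d, t = 279/0.1994 = 1399 d
t(fractured basalt) / t(glacial outwash) = 27820/1399 = 19.9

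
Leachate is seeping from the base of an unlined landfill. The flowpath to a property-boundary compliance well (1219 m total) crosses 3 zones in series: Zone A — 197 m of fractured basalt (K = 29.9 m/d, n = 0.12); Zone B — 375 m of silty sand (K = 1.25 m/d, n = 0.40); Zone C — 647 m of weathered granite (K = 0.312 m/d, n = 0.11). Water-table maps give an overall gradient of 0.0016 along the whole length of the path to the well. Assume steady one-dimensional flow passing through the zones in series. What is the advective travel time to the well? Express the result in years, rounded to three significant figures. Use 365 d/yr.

For zones in series the flux q is common to all zones; the equivalent conductivity is the harmonic (thickness-weighted) mean, K_eq = L_total / Σ(L_j/K_j).
Σ(L/K) = 197/29.9 + 375/1.25 + 647/0.312 = 6.589 + 300.0 + 2074 = 2380 d
K_eq = L_total / Σ(L/K) = 1219 / 2380 = 0.5121 m/d
q = K_eq · i = 0.5121 × 0.0016 = 8.194e-4 m/d (same in every zone)
Zone A: v = q/n = 8.194e-4/0.12 = 0.006828 m/d → t_A = 197/0.006828 = 28850 d
Zone B: v = q/n = 8.194e-4/0.40 = 0.002048 m/d → t_B = 375/0.002048 = 183100 d
Zone C: v = q/n = 8.194e-4/0.11 = 0.007449 m/d → t_C = 647/0.007449 = 86860 d
Total t = 28850 + 183100 + 86860 = 298800 d
   = 298800 / 365 = 819 yr

819 years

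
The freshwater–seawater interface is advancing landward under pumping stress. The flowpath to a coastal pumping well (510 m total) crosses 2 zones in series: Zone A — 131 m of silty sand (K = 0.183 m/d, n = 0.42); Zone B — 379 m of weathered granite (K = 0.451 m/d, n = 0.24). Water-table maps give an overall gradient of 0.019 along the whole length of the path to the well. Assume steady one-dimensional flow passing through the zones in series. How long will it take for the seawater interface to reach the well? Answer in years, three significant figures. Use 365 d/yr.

Steady 1-D flow in series ⇒ the Darcy flux q is identical in every zone and the zone head losses add (resistances L/K in series).
Σ(L/K) = 131/0.183 + 379/0.451 = 715.8 + 840.4 = 1556 d
K_eq = L_total / Σ(L/K) = 510 / 1556 = 0.3277 m/d
q = K_eq · i = 0.3277 × 0.019 = 0.006227 m/d (same in every zone)
Zone A: v = q/n = 0.006227/0.42 = 0.01483 m/d → t_A = 131/0.01483 = 8836 d
Zone B: v = q/n = 0.006227/0.24 = 0.02594 m/d → t_B = 379/0.02594 = 14610 d
Total t = 8836 + 14610 = 23440 d
   = 23440 / 365 = 64.2 yr

64.2 years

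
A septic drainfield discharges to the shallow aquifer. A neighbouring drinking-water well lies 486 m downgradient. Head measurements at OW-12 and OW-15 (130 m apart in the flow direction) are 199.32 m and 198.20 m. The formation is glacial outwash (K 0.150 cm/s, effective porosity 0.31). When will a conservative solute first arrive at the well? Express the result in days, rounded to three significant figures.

135 days

Hydraulic gradient i = (199.32 − 198.20) / 130 = 1.12 / 130 = 0.008615
K = 0.150 cm/s × 864 = 129.6 m/d
Darcy flux q = K·i = 129.6 × 0.008615 = 1.117 m/d
v = Ki/n = 129.6·0.008615/0.31 = 3.602 m/d
t = L / v = 486 / 3.602 = 134.9 d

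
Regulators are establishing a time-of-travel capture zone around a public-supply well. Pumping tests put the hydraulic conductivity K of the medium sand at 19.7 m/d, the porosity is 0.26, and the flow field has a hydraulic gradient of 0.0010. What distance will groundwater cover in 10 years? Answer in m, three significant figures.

277 m

Specific discharge q = 19.7 × 0.0010 = 0.01970 m/d
Seepage velocity v = q / n = 0.01970 / 0.26 = 0.07577 m/d
T = 10 yr × 365 = 3650 d
L = v × T = 0.07577 × 3650 = 276.6 m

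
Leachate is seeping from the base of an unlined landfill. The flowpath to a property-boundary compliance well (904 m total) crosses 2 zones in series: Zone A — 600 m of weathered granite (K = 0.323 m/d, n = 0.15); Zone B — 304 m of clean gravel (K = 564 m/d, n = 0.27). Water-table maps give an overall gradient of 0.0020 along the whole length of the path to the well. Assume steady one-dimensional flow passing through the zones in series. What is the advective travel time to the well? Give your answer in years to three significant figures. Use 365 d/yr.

485 years

Steady 1-D flow in series ⇒ the Darcy flux q is identical in every zone and the zone head losses add (resistances L/K in series).
Σ(L/K) = 600/0.323 + 304/564 = 1858 + 0.5390 = 1858 d
K_eq = L_total / Σ(L/K) = 904 / 1858 = 0.4865 m/d
q = K_eq · i = 0.4865 × 0.0020 = 9.730e-4 m/d (same in every zone)
Zone A: v = q/n = 9.730e-4/0.15 = 0.006487 m/d → t_A = 600/0.006487 = 92500 d
Zone B: v = q/n = 9.730e-4/0.27 = 0.003604 m/d → t_B = 304/0.003604 = 84360 d
Total t = 92500 + 84360 = 176900 d
   = 176900 / 365 = 485 yr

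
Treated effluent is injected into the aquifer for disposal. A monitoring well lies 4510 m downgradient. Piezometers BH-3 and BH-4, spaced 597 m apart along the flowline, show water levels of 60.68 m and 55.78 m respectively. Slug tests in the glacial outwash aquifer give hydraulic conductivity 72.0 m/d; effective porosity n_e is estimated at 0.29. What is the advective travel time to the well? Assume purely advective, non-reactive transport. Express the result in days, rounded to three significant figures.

Hydraulic gradient i = (60.68 − 55.78) / 597 = 4.90 / 597 = 0.008208
Specific discharge q = 72.0 × 0.008208 = 0.5910 m/d
v_s = q/n_e = 0.5910/0.29 = 2.038 m/d
t = L / v = 4510 / 2.038 = 2213 d

2210 days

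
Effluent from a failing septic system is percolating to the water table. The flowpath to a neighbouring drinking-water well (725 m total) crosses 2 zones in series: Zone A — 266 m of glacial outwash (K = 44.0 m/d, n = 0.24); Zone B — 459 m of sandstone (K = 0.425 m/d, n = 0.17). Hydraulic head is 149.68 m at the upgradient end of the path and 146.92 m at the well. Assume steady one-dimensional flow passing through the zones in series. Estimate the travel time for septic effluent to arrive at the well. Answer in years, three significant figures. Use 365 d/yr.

153 years

Total head drop ΔH = 149.68 − 146.92 = 2.76 m
Continuity: the same q passes through each zone, so ΔH = q·Σ(L_j/K_j) — the zones act as resistances in series.
Σ(L/K) = 266/44.0 + 459/0.425 = 6.045 + 1080 = 1086 d
q = ΔH / Σ(L/K) = 2.76 / 1086 = 0.002541 m/d (same in every zone)
Zone A: v = q/n = 0.002541/0.24 = 0.01059 m/d → t_A = 266/0.01059 = 25120 d
Zone B: v = q/n = 0.002541/0.17 = 0.01495 m/d → t_B = 459/0.01495 = 30700 d
Total t = 25120 + 30700 = 55830 d
   = 55830 / 365 = 153 yr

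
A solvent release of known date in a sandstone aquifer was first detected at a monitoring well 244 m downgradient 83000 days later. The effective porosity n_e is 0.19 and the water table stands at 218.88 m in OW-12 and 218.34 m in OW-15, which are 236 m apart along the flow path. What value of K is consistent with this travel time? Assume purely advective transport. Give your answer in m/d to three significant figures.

0.244 m/d

Hydraulic gradient i = (218.88 − 218.34) / 236 = 0.54 / 236 = 0.002288
v = L / t = 244 / 83000 = 0.002940 m/d
K = v · n / i = 0.002940 × 0.19 / 0.002288 = 0.244 m/d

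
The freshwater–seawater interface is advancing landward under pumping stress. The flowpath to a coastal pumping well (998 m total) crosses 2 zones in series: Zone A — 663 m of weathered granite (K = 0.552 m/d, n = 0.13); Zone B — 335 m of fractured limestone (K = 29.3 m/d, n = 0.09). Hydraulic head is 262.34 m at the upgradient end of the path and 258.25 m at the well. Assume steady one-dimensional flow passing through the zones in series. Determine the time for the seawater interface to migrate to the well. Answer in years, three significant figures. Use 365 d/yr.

94.5 years

Total head drop ΔH = 262.34 − 258.25 = 4.09 m
Steady 1-D flow in series ⇒ the Darcy flux q is identical in every zone and the zone head losses add (resistances L/K in series).
Σ(L/K) = 663/0.552 + 335/29.3 = 1201 + 11.43 = 1213 d
q = ΔH / Σ(L/K) = 4.09 / 1213 = 0.003373 m/d (same in every zone)
Zone A: v = q/n = 0.003373/0.13 = 0.02595 m/d → t_A = 663/0.02595 = 25550 d
Zone B: v = q/n = 0.003373/0.09 = 0.03748 m/d → t_B = 335/0.03748 = 8938 d
Total t = 25550 + 8938 = 34490 d
   = 34490 / 365 = 94.5 yr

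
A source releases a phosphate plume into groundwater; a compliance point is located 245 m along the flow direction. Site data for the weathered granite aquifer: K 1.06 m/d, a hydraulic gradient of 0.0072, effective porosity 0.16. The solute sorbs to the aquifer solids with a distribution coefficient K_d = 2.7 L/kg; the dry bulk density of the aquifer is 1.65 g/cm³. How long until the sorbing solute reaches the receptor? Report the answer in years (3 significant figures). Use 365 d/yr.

406 years

Darcy flux q = K·i = 1.06 × 0.0072 = 0.007632 m/d
v = Ki/n = 1.06·0.0072/0.16 = 0.04770 m/d
Retardation R = 1 + ρ_b·K_d/n = 1 + 1.65×2.7/0.16 = 28.84
Contaminant velocity v_c = v/R = 0.04770/28.84 = 0.001654 m/d
t = L/v_c = 245/0.001654 = 148100 d
   = 148100/365 = 406 yr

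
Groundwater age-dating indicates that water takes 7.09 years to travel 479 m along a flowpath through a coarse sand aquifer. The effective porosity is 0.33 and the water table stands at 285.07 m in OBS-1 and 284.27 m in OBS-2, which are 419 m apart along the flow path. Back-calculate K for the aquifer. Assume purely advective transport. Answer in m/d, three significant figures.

Hydraulic gradient i = (285.07 − 284.27) / 419 = 0.80 / 419 = 0.001909
t = 7.09 years = 2588 d
v = L / t = 479 / 2588 = 0.1851 m/d
K = v · n / i = 0.1851 × 0.33 / 0.001909 = 32.0 m/d

32.0 m/d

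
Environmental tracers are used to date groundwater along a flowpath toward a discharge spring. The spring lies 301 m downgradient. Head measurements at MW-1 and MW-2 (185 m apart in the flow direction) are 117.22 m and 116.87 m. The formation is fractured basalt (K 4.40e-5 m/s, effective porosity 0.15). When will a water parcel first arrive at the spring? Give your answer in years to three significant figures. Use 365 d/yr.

17.2 years

Hydraulic gradient i = (117.22 − 116.87) / 185 = 0.35 / 185 = 0.001892
K = 4.40e-5 m/s × 86400 s/d = 3.802 m/d
Darcy flux q = K·i = 3.802 × 0.001892 = 0.007192 m/d
Seepage velocity v = q / n = 0.007192 / 0.15 = 0.04795 m/d
t = L / v = 301 / 0.04795 = 6278 d
   = 6278 / 365 = 17.2 yr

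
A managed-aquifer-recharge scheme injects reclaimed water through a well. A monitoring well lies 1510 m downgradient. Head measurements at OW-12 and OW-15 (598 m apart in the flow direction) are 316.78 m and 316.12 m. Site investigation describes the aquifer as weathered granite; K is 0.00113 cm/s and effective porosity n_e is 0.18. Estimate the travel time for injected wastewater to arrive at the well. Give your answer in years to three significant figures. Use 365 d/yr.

Hydraulic gradient i = (316.78 − 316.12) / 598 = 0.66 / 598 = 0.001104
K = 0.00113 cm/s × 864 = 0.9763 m/d
q = Ki = 0.9763 × 0.001104 = 0.001078 m/d
Seepage velocity v = q / n = 0.001078 / 0.18 = 0.005986 m/d
t = L / v = 1510 / 0.005986 = 252200 d
   = 252200 / 365 = 691 yr

691 years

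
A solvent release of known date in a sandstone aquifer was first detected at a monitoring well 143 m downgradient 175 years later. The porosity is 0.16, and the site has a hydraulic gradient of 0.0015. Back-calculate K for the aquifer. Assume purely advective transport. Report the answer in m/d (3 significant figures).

t = 175 years = 63880 d
v = L / t = 143 / 63880 = 0.002239 m/d
K = v · n / i = 0.002239 × 0.16 / 0.0015 = 0.239 m/d

0.239 m/d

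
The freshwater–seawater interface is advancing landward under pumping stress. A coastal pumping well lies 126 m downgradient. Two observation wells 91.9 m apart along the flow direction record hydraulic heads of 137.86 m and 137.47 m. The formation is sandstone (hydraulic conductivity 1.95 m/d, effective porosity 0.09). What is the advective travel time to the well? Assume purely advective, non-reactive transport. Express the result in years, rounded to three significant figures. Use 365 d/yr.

3.75 years

Hydraulic gradient i = (137.86 − 137.47) / 91.9 = 0.39 / 91.9 = 0.004244
q = Ki = 1.95 × 0.004244 = 0.008275 m/d
Average linear velocity = 0.008275 / 0.09 = 0.09195 m/d
t = L / v = 126 / 0.09195 = 1370 d
   = 1370 / 365 = 3.75 yr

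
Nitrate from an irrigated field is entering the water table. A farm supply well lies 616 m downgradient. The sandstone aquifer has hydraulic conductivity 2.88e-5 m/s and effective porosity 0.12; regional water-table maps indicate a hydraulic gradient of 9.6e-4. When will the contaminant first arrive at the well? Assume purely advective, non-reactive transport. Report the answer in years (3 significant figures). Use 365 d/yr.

K = 2.88e-5 m/s × 86400 s/d = 2.488 m/d
Darcy flux q = K·i = 2.488 × 9.6e-4 = 0.002389 m/d
v_s = q/n_e = 0.002389/0.12 = 0.01991 m/d
t = L / v = 616 / 0.01991 = 30940 d
   = 30940 / 365 = 84.8 yr

84.8 years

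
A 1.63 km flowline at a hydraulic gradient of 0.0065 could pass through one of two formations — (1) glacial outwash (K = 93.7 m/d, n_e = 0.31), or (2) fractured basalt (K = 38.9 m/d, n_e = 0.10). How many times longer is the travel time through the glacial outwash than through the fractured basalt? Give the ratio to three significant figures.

1.29

Unit 1 (glacial outwash): v = 93.7×0.0065/0.31 = 1.965 m/d, t = 1630/1.965 = 829.7 d
Unit 2 (fractured basalt): v = 38.9×0.0065/0.10 = 2.528 m/d, t = 1630/2.528 = 644.7 d
t(glacial outwash) / t(fractured basalt) = 829.7/644.7 = 1.29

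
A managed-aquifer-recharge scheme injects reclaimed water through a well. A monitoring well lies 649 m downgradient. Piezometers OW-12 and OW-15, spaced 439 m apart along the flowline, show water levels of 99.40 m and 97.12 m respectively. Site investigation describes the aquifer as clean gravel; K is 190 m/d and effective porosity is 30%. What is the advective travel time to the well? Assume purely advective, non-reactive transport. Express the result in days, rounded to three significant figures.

197 days

Hydraulic gradient i = (99.40 − 97.12) / 439 = 2.28 / 439 = 0.005194
Specific discharge q = 190 × 0.005194 = 0.9868 m/d
Average linear velocity = 0.9868 / 0.30 = 3.289 m/d
t = L / v = 649 / 3.289 = 197.3 d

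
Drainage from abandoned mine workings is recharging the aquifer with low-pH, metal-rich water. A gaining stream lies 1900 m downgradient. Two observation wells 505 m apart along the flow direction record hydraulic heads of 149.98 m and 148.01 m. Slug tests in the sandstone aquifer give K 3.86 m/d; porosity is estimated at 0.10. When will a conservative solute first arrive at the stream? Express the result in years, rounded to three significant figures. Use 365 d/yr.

34.6 years

Hydraulic gradient i = (149.98 − 148.01) / 505 = 1.97 / 505 = 0.003901
Specific discharge q = 3.86 × 0.003901 = 0.01506 m/d
v = Ki/n = 3.86·0.003901/0.10 = 0.1506 m/d
t = L / v = 1900 / 0.1506 = 12620 d
   = 12620 / 365 = 34.6 yr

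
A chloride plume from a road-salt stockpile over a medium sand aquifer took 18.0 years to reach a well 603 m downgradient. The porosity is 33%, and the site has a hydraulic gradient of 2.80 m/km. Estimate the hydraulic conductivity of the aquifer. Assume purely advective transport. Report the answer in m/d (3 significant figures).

t = 18.0 years = 6570 d
v = L / t = 603 / 6570 = 0.09178 m/d
K = v · n / i = 0.09178 × 0.33 / 0.0028 = 10.8 m/d

10.8 m/d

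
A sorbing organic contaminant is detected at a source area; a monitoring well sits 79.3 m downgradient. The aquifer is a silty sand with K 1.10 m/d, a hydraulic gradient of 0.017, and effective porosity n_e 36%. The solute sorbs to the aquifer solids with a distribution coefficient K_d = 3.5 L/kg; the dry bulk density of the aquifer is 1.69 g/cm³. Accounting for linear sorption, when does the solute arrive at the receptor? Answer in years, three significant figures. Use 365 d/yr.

Darcy flux q = K·i = 1.10 × 0.017 = 0.01870 m/d
Average linear velocity = 0.01870 / 0.36 = 0.05194 m/d
Retardation R = 1 + ρ_b·K_d/n = 1 + 1.69×3.5/0.36 = 17.43
Contaminant velocity v_c = v/R = 0.05194/17.43 = 0.002980 m/d
t = L/v_c = 79.3/0.002980 = 26610 d
   = 26610/365 = 72.9 yr

72.9 years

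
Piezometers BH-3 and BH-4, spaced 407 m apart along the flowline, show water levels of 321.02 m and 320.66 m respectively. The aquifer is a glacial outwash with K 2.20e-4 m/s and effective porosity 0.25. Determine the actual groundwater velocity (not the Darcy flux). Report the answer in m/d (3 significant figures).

0.0673 m/d

Hydraulic gradient i = (321.02 − 320.66) / 407 = 0.36 / 407 = 8.845e-4
K = 2.20e-4 m/s × 86400 s/d = 19.01 m/d
q = Ki = 19.01 × 8.845e-4 = 0.01681 m/d
Average linear velocity = 0.01681 / 0.25 = 0.06725 m/d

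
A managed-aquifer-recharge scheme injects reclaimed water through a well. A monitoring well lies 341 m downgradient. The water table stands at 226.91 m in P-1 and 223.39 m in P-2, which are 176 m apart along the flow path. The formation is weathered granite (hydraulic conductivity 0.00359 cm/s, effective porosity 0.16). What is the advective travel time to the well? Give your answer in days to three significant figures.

Hydraulic gradient i = (226.91 − 223.39) / 176 = 3.52 / 176 = 0.02000
K = 0.00359 cm/s × 864 = 3.102 m/d
Darcy flux q = K·i = 3.102 × 0.02000 = 0.06204 m/d
v = Ki/n = 3.102·0.02000/0.16 = 0.3877 m/d
t = L / v = 341 / 0.3877 = 879.5 d

880 days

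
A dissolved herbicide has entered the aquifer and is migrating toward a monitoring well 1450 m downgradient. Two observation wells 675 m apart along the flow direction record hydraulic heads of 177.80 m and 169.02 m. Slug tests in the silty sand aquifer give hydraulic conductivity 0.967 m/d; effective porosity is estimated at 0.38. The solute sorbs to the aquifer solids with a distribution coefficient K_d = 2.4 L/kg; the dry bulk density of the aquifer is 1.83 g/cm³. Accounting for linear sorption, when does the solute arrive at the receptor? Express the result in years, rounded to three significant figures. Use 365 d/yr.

Hydraulic gradient i = (177.80 − 169.02) / 675 = 8.78 / 675 = 0.01301
q = Ki = 0.967 × 0.01301 = 0.01258 m/d
Average linear velocity = 0.01258 / 0.38 = 0.03310 m/d
Retardation R = 1 + ρ_b·K_d/n = 1 + 1.83×2.4/0.38 = 12.56
Contaminant velocity v_c = v/R = 0.03310/12.56 = 0.002636 m/d
t = L/v_c = 1450/0.002636 = 550100 d
   = 550100/365 = 1510 yr

1510 years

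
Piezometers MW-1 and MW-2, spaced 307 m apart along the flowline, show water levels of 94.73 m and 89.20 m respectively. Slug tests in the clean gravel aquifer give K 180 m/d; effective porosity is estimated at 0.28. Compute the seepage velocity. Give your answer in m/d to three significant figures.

11.6 m/d

Hydraulic gradient i = (94.73 − 89.20) / 307 = 5.53 / 307 = 0.01801
Specific discharge q = 180 × 0.01801 = 3.242 m/d
Average linear velocity = 3.242 / 0.28 = 11.58 m/d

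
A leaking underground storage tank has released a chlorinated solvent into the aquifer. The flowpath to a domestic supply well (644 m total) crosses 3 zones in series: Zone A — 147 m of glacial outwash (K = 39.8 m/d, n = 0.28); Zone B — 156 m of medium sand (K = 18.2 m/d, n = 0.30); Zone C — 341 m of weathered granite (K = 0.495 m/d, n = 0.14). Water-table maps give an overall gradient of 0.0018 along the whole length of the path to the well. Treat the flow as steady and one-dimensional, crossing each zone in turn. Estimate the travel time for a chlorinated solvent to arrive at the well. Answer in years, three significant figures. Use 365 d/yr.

Continuity: the same q passes through each zone, so ΔH = q·Σ(L_j/K_j) — the zones act as resistances in series.
Σ(L/K) = 147/39.8 + 156/18.2 + 341/0.495 = 3.693 + 8.571 + 688.9 = 701.2 d
K_eq = L_total / Σ(L/K) = 644 / 701.2 = 0.9185 m/d
q = K_eq · i = 0.9185 × 0.0018 = 0.001653 m/d (same in every zone)
Zone A: v = q/n = 0.001653/0.28 = 0.005905 m/d → t_A = 147/0.005905 = 24900 d
Zone B: v = q/n = 0.001653/0.30 = 0.005511 m/d → t_B = 156/0.005511 = 28310 d
Zone C: v = q/n = 0.001653/0.14 = 0.01181 m/d → t_C = 341/0.01181 = 28880 d
Total t = 24900 + 28310 + 28880 = 82080 d
   = 82080 / 365 = 225 yr

225 years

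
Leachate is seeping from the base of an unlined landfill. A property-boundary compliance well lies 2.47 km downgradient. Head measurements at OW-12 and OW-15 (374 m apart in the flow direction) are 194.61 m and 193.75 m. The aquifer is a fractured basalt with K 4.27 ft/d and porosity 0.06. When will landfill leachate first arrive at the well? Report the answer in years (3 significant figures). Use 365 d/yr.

Hydraulic gradient i = (194.61 − 193.75) / 374 = 0.86 / 374 = 0.002299
K = 4.27 ft/d × 0.3048 = 1.301 m/d
Darcy flux q = K·i = 1.301 × 0.002299 = 0.002993 m/d
Seepage velocity v = q / n = 0.002993 / 0.06 = 0.04988 m/d
L = 2.47 km = 2470 m
t = L / v = 2470 / 0.04988 = 49520 d
   = 49520 / 365 = 136 yr

136 years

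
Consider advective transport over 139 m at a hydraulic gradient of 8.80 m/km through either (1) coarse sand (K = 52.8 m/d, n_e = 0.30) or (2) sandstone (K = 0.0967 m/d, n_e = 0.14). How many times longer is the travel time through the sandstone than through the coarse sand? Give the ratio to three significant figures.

255

Unit 1 (coarse sand): v = 52.8×0.0088/0.30 = 1.549 m/d, t = 139/1.549 = 89.75 d
Unit 2 (sandstone): v = 0.0967×0.0088/0.14 = 0.006078 m/d, t = 139/0.006078 = 22870 d
t(sandstone) / t(coarse sand) = 22870/89.75 = 255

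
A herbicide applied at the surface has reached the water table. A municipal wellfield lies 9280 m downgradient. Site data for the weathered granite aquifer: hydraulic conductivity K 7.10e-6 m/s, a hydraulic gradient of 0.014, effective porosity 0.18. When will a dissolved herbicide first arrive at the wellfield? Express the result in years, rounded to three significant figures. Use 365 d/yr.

533 years

K = 7.10e-6 m/s × 86400 s/d = 0.6134 m/d
q = Ki = 0.6134 × 0.014 = 0.008588 m/d
v = Ki/n = 0.6134·0.014/0.18 = 0.04771 m/d
t = L / v = 9280 / 0.04771 = 194500 d
   = 194500 / 365 = 533 yr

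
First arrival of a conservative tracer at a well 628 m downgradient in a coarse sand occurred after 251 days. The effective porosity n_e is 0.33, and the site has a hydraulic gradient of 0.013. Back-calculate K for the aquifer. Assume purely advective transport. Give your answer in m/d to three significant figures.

v = L / t = 628 / 251 = 2.502 m/d
K = v · n / i = 2.502 × 0.33 / 0.013 = 63.5 m/d

63.5 m/d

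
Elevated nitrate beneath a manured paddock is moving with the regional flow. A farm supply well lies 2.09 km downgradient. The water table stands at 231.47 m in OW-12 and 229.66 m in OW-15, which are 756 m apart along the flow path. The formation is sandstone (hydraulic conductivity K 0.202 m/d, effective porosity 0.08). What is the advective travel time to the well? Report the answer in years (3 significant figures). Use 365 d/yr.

Hydraulic gradient i = (231.47 − 229.66) / 756 = 1.81 / 756 = 0.002394
q = Ki = 0.202 × 0.002394 = 4.836e-4 m/d
Average linear velocity = 4.836e-4 / 0.08 = 0.006045 m/d
L = 2.09 km = 2090 m
t = L / v = 2090 / 0.006045 = 345700 d
   = 345700 / 365 = 947 yr

947 years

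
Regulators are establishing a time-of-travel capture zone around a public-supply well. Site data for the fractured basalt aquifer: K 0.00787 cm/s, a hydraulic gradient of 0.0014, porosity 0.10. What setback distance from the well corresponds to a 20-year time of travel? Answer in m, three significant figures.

K = 0.00787 cm/s × 864 = 6.800 m/d
q = Ki = 6.800 × 0.0014 = 0.009520 m/d
Seepage velocity v = q / n = 0.009520 / 0.10 = 0.09520 m/d
T = 20 yr × 365 = 7300 d
L = v × T = 0.09520 × 7300 = 694.9 m

695 m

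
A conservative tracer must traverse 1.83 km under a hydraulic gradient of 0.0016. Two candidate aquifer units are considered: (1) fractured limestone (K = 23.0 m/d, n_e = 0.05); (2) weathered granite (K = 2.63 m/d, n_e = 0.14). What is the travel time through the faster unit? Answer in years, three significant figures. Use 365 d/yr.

6.81 years

Unit 1 (fractured limestone): v = 23.0×0.0016/0.05 = 0.7360 m/d, t = 1830/0.7360 = 2486 d
Unit 2 (weathered granite): v = 2.63×0.0016/0.14 = 0.03006 m/d, t = 1830/0.03006 = 60880 d
Faster: 2486 d / 365 = 6.81 yr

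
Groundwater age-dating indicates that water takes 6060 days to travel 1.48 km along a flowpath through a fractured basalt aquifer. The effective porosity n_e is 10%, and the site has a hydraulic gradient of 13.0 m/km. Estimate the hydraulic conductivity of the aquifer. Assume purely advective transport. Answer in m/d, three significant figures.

L = 1.48 km = 1480 m
v = L / t = 1480 / 6060 = 0.2442 m/d
K = v · n / i = 0.2442 × 0.10 / 0.013 = 1.88 m/d

1.88 m/d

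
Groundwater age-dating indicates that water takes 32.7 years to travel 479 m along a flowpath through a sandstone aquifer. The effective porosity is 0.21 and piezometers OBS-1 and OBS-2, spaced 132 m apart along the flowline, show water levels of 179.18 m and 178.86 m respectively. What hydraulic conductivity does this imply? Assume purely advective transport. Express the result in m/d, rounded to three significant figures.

3.48 m/d

Hydraulic gradient i = (179.18 − 178.86) / 132 = 0.32 / 132 = 0.002424
t = 32.7 years = 11940 d
v = L / t = 479 / 11940 = 0.04013 m/d
K = v · n / i = 0.04013 × 0.21 / 0.002424 = 3.48 m/d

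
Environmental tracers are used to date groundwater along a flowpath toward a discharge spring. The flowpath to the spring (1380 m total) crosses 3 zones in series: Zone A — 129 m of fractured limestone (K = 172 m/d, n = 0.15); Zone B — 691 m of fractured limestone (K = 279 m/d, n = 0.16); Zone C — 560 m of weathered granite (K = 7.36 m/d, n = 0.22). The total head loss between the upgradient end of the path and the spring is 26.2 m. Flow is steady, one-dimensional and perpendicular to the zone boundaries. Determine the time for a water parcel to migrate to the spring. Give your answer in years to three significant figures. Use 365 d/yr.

Steady 1-D flow in series ⇒ the Darcy flux q is identical in every zone and the zone head losses add (resistances L/K in series).
Σ(L/K) = 129/172 + 691/279 + 560/7.36 = 0.7500 + 2.477 + 76.09 = 79.31 d
q = ΔH / Σ(L/K) = 26.2 / 79.31 = 0.3303 m/d (same in every zone)
Zone A: v = q/n = 0.3303/0.15 = 2.202 m/d → t_A = 129/2.202 = 58.58 d
Zone B: v = q/n = 0.3303/0.16 = 2.065 m/d → t_B = 691/2.065 = 334.7 d
Zone C: v = q/n = 0.3303/0.22 = 1.502 m/d → t_C = 560/1.502 = 373.0 d
Total t = 58.58 + 334.7 + 373.0 = 766.2 d
   = 766.2 / 365 = 2.10 yr

2.10 years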